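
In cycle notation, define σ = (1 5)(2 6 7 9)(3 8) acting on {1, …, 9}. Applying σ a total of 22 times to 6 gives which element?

9

6 lies in the 4-cycle (2 6 7 9).
On a 4-cycle, σ^4 is the identity, so σ^22 = σ^2 there (22 ≡ 2 mod 4).
Stepping 2 places around the cycle: 6 → 7 → 9.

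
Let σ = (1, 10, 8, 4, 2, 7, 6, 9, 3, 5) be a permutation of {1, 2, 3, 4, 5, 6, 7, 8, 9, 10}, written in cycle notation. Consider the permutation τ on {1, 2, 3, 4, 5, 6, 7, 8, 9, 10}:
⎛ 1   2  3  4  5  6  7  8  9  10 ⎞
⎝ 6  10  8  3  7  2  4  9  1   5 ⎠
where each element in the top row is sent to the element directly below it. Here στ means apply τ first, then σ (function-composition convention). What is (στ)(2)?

8

τ(2) = 10, then σ(10) = 8; composing gives (στ)(2) = 8.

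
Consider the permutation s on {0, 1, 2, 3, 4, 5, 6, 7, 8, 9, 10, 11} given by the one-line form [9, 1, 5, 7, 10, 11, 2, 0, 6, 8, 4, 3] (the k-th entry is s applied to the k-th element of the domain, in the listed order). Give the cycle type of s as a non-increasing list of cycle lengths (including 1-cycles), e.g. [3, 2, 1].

The disjoint cycles are (0 9 8 6 2 5 11 3 7)(1)(4 10), with lengths 9, 2, 1 in non-increasing order.

[9, 2, 1]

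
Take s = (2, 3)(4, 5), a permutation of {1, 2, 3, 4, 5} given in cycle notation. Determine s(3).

3 appears in (2, 3); the next entry (wrapping around) is 2.

2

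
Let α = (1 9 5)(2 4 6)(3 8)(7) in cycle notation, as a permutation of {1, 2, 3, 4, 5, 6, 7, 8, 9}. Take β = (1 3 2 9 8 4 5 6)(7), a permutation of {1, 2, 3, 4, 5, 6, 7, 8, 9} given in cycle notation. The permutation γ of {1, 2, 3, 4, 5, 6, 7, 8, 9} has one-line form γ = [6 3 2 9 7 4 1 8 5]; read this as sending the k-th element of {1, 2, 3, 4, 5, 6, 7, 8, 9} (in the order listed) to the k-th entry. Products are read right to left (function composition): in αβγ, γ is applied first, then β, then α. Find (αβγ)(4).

3

(αβγ)(4) = α(β(γ(4))). γ(4) = 9, then β(9) = 8, then α(8) = 3, so the result is 3.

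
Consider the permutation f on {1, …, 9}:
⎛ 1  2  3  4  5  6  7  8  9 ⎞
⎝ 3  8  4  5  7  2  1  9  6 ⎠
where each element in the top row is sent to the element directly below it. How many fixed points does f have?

No element satisfies f(x) = x, so there are 0 fixed points.

0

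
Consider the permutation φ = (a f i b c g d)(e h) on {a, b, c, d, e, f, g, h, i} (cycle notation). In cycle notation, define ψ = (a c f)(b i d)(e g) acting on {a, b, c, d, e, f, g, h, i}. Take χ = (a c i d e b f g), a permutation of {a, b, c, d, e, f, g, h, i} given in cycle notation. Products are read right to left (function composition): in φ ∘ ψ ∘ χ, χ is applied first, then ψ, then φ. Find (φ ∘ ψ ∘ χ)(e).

(φ ∘ ψ ∘ χ)(e) = φ(ψ(χ(e))). χ(e) = b, then ψ(b) = i, then φ(i) = b, so the result is b.

b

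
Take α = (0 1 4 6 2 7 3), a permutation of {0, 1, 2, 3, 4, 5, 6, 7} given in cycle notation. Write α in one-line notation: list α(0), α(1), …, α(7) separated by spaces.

Reading each image from the cycles: 0→1, 1→4, 2→7, 3→0, 4→6, 5→5, 6→2, 7→3.
So the one-line form is 1 4 7 0 6 5 2 3.

1 4 7 0 6 5 2 3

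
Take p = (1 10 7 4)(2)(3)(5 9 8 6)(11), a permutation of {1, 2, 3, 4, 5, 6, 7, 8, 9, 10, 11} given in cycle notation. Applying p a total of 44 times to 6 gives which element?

6

6 lies in the 4-cycle (5 9 8 6).
Since the cycle has length 4, p^44 acts on it the same as p^0 (44 mod 4 = 0).
So p^44(6) = 6.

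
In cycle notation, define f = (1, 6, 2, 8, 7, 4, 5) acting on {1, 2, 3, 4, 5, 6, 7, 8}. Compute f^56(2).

2 lies in the 7-cycle (1, 6, 2, 8, 7, 4, 5).
Since the cycle has length 7, f^56 acts on it the same as f^0 (56 mod 7 = 0).
So f^56(2) = 2.

2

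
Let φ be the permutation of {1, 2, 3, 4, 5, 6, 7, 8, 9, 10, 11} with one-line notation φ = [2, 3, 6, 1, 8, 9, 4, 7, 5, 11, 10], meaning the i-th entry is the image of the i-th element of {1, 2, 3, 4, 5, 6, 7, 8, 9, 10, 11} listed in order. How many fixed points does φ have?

0

No element satisfies φ(x) = x, so there are 0 fixed points.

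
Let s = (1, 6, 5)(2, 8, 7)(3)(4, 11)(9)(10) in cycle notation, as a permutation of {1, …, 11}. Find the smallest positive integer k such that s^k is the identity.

6

The disjoint cycles have lengths 3, 3, 2, 1, 1, 1.
The order of s is the least common multiple of its cycle lengths: lcm(3, 3, 2) = 6.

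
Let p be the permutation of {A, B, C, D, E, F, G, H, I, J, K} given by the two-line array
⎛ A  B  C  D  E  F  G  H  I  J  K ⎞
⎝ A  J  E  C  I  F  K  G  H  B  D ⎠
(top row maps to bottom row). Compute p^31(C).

Tracing C → E → … returns to C after 7 steps, so C lies in a 7-cycle (C, E, I, H, G, K, D).
Powers repeat with period 7 on this cycle, and 31 mod 7 = 3, so p^31(C) = p^3(C).
Stepping 3 places around the cycle: C → E → I → H.

H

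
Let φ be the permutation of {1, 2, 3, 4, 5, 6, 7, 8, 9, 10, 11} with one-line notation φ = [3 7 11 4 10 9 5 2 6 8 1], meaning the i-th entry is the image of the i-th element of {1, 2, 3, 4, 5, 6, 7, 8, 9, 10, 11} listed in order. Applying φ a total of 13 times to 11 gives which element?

Tracing 11 → 1 → … returns to 11 after 3 steps, so 11 lies in a 3-cycle (1 3 11).
Powers repeat with period 3 on this cycle, and 13 mod 3 = 1, so φ^13(11) = φ^1(11).
Advancing 1 step from 11: 11 → 1.

1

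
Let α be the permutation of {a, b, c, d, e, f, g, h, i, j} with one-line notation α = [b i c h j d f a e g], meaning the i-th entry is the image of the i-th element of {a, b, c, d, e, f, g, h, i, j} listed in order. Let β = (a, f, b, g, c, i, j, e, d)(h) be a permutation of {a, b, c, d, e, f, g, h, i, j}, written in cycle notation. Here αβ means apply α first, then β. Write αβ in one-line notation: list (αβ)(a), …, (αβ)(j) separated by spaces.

(αβ)(x) = β(α(x)). Computing each image: β(α(a)) = β(b) = g, β(α(b)) = β(i) = j, β(α(c)) = β(c) = i, β(α(d)) = β(h) = h, β(α(e)) = β(j) = e, β(α(f)) = β(d) = a, β(α(g)) = β(f) = b, β(α(h)) = β(a) = f, β(α(i)) = β(e) = d, β(α(j)) = β(g) = c.
Hence αβ = [g j i h e a b f d c].

g j i h e a b f d c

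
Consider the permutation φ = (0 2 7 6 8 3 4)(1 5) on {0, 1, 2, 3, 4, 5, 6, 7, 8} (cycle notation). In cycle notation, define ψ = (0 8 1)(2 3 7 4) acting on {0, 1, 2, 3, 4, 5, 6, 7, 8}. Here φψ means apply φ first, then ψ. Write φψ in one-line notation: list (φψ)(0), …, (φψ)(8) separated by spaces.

(φψ)(x) = ψ(φ(x)). Computing each image: ψ(φ(0)) = ψ(2) = 3, ψ(φ(1)) = ψ(5) = 5, ψ(φ(2)) = ψ(7) = 4, ψ(φ(3)) = ψ(4) = 2, ψ(φ(4)) = ψ(0) = 8, ψ(φ(5)) = ψ(1) = 0, ψ(φ(6)) = ψ(8) = 1, ψ(φ(7)) = ψ(6) = 6, ψ(φ(8)) = ψ(3) = 7.
Hence φψ = [3 5 4 2 8 0 1 6 7].

3 5 4 2 8 0 1 6 7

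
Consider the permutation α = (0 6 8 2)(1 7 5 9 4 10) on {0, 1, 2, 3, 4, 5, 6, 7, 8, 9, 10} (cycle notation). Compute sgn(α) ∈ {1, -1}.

The cycle lengths are 6, 4, 1.
A cycle of length ℓ contributes ℓ−1 transpositions, so α is a product of 5 + 3 = 8 transpositions — even.

1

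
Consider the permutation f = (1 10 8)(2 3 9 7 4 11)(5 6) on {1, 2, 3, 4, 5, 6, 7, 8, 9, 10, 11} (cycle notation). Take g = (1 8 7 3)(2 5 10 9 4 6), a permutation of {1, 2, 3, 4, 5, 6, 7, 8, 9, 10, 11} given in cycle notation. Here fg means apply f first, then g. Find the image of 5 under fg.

(fg)(5) = g(f(5)). f(5) = 6, then g(6) = 2. So (fg)(5) = 2.

2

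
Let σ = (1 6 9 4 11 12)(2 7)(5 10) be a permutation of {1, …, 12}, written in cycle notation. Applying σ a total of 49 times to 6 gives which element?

9

6 lies in the 6-cycle (1 6 9 4 11 12).
Powers repeat with period 6 on this cycle, and 49 mod 6 = 1, so σ^49(6) = σ^1(6).
Stepping 1 place around the cycle: 6 → 9.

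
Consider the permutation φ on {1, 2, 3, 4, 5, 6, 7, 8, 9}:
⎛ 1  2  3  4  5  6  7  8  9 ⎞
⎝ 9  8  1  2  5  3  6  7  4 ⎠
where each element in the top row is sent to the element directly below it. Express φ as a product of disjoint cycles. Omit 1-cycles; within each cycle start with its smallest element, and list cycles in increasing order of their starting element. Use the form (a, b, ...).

From 1: 1 → 9 → 4 → 2 → 8 → 7 → 6 → 3 → 1, closing the cycle (1, 9, 4, 2, 8, 7, 6, 3).
Repeating from the next unused element and collecting all non-trivial cycles gives (1, 9, 4, 2, 8, 7, 6, 3).

(1, 9, 4, 2, 8, 7, 6, 3)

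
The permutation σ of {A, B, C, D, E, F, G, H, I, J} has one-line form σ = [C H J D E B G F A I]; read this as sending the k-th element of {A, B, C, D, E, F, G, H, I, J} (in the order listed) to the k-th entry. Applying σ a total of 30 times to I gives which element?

C

Tracing I → A → … returns to I after 4 steps, so I lies in a 4-cycle (A C J I).
On a 4-cycle, σ^4 is the identity, so σ^30 = σ^2 there (30 ≡ 2 mod 4).
Advancing 2 steps from I: I → A → C.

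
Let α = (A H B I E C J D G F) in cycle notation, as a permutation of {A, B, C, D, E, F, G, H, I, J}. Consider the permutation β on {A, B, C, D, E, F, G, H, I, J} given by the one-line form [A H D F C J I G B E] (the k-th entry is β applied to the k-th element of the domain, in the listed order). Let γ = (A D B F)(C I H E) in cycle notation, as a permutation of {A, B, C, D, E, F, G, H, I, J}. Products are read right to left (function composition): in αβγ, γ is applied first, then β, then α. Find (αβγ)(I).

F

(αβγ)(I) = α(β(γ(I))). γ(I) = H, then β(H) = G, then α(G) = F, so the result is F.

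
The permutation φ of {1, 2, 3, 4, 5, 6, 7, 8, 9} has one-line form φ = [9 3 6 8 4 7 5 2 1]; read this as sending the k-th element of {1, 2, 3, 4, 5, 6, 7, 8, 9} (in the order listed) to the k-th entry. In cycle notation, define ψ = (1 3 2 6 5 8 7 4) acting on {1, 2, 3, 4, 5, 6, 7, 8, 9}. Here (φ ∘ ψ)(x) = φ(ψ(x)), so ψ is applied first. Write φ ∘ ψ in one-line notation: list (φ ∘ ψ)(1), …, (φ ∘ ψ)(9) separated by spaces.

6 7 3 9 2 4 8 5 1

(φ ∘ ψ)(x) = φ(ψ(x)). Computing each image: φ(ψ(1)) = φ(3) = 6, φ(ψ(2)) = φ(6) = 7, φ(ψ(3)) = φ(2) = 3, φ(ψ(4)) = φ(1) = 9, φ(ψ(5)) = φ(8) = 2, φ(ψ(6)) = φ(5) = 4, φ(ψ(7)) = φ(4) = 8, φ(ψ(8)) = φ(7) = 5, φ(ψ(9)) = φ(9) = 1.
Hence φ ∘ ψ = [6 7 3 9 2 4 8 5 1].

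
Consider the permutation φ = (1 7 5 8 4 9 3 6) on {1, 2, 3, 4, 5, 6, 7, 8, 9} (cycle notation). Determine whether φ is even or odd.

odd

The cycle lengths are 8, 1.
A cycle is odd iff its length is even; φ has 1 even-length cycle, so sgn(φ) = (−1)^1 and φ is odd.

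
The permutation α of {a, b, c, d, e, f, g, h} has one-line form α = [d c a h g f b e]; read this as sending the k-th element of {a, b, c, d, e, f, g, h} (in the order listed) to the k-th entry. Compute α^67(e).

Tracing e → g → … returns to e after 7 steps, so e lies in a 7-cycle (a d h e g b c).
On a 7-cycle, α^7 is the identity, so α^67 = α^4 there (67 ≡ 4 mod 7).
Stepping 4 places around the cycle: e → g → b → c → a.

a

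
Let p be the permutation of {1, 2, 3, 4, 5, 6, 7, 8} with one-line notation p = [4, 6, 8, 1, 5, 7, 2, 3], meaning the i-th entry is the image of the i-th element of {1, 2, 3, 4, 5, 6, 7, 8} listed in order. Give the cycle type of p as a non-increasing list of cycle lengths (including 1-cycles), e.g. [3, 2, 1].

The disjoint cycles are (1 4)(2 6 7)(3 8)(5), with lengths 3, 2, 2, 1 in non-increasing order.

[3, 2, 2, 1]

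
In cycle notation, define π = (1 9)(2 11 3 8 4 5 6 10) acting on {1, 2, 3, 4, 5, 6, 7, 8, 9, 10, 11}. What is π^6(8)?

11

8 lies in the 8-cycle (2 11 3 8 4 5 6 10).
Stepping 6 places around the cycle: 8 → 4 → 5 → 6 → 10 → 2 → 11.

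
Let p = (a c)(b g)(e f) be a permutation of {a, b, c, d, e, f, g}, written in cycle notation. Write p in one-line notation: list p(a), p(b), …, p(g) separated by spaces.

c g a d f e b

Image by image: a↦c, b↦g, c↦a, d↦d, e↦f, f↦e, g↦b.
So the one-line form is c g a d f e b.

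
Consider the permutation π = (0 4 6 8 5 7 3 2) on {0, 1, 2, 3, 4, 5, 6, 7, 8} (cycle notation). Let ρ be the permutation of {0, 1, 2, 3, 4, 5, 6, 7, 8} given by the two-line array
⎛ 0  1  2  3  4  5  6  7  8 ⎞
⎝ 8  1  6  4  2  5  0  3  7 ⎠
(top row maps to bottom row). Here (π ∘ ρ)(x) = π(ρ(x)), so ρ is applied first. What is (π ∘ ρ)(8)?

3

(π ∘ ρ)(8) = π(ρ(8)). ρ(8) = 7, then π(7) = 3. So (π ∘ ρ)(8) = 3.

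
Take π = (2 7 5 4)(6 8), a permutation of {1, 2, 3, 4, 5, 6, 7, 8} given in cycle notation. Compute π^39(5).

5 lies in the 4-cycle (2 7 5 4).
Since the cycle has length 4, π^39 acts on it the same as π^3 (39 mod 4 = 3).
Advancing 3 steps from 5: 5 → 4 → 2 → 7.

7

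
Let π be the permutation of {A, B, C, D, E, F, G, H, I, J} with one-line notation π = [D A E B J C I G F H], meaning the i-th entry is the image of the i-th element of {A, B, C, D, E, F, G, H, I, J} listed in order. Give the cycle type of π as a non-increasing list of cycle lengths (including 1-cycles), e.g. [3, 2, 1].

The disjoint cycles are (A, D, B)(C, E, J, H, G, I, F), with lengths 7, 3 in non-increasing order.

[7, 3]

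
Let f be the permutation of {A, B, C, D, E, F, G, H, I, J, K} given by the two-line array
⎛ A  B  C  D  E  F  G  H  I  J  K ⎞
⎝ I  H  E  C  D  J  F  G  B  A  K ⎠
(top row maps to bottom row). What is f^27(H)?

B

Tracing H → G → … returns to H after 7 steps, so H lies in a 7-cycle (A, I, B, H, G, F, J).
On a 7-cycle, f^7 is the identity, so f^27 = f^6 there (27 ≡ 6 mod 7).
Advancing 6 steps from H: H → G → F → J → A → I → B.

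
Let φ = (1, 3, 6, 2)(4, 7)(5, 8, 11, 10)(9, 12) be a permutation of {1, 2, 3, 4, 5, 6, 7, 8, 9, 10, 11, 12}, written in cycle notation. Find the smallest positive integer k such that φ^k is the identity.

The cycle type of φ is (4, 4, 2, 2).
The order is lcm(4, 4, 2, 2) = 4.

4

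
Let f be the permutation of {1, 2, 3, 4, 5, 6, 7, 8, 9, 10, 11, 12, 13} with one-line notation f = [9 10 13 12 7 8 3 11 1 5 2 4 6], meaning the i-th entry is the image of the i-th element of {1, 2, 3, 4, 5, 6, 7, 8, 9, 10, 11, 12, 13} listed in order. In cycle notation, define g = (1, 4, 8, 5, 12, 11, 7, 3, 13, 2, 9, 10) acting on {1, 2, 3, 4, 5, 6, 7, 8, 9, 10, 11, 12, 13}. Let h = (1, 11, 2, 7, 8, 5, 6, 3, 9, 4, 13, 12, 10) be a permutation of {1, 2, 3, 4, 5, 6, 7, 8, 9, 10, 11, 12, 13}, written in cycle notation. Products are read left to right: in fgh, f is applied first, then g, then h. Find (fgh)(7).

Chase 7: f(7) = 3; g(3) = 13; h(13) = 12. Hence (fgh)(7) = 12.

12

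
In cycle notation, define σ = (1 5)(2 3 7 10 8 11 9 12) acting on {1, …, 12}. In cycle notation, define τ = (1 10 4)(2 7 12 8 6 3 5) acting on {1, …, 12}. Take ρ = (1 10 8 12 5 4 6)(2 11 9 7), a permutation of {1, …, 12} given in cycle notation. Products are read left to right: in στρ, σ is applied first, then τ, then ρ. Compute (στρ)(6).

3

Chase 6: σ(6) = 6; τ(6) = 3; ρ(3) = 3. Hence (στρ)(6) = 3.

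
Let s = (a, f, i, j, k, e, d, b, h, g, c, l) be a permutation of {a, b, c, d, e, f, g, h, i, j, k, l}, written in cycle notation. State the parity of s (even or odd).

odd

The cycle lengths are 12.
A cycle is odd iff its length is even; s has 1 even-length cycle, so sgn(s) = (−1)^1 and s is odd.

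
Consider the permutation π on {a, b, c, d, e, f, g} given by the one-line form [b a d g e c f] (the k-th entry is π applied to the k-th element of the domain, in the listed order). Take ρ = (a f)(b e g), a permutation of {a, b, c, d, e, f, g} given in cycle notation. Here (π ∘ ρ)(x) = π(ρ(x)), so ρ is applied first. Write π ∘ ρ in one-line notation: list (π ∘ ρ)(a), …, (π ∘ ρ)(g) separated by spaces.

c e d g f b a

Chase each element through ρ then π: a → f → c; b → e → e; c → c → d; d → d → g; e → g → f; f → a → b; g → b → a.
So π ∘ ρ in one-line form is c e d g f b a.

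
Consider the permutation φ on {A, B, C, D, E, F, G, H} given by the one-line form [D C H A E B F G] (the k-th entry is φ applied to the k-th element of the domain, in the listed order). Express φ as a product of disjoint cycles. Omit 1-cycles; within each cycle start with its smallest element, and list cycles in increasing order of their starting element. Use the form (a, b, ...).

Iterating φ from A gives A → D → A; that is the 2-cycle (A, D).
Repeating from the next unused element and collecting all non-trivial cycles gives (A, D)(B, C, H, G, F).

(A, D)(B, C, H, G, F)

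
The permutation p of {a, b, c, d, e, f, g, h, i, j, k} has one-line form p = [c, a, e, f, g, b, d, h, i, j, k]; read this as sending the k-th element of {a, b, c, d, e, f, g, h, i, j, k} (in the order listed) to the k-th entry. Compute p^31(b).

e

Tracing b → a → … returns to b after 7 steps, so b lies in a 7-cycle (a c e g d f b).
Since the cycle has length 7, p^31 acts on it the same as p^3 (31 mod 7 = 3).
Stepping 3 places around the cycle: b → a → c → e.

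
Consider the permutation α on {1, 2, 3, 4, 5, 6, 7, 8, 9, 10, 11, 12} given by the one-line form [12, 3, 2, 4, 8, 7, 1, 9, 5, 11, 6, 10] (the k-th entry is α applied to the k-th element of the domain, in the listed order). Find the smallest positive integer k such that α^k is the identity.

6

Writing α as disjoint cycles, the cycle lengths are 6, 3, 2, 1.
The order of α is the least common multiple of its cycle lengths: lcm(6, 3, 2) = 6.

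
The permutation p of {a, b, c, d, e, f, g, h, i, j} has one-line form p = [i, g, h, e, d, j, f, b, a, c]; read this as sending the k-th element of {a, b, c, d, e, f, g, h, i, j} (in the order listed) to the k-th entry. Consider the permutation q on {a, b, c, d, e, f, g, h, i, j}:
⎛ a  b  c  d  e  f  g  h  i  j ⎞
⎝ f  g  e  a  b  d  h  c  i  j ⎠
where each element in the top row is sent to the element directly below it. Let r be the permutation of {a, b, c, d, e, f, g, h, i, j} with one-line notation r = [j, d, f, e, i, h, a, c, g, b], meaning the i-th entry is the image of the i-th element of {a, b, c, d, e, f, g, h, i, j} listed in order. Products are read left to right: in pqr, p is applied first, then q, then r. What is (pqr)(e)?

j

Chase e: p(e) = d; q(d) = a; r(a) = j. Hence (pqr)(e) = j.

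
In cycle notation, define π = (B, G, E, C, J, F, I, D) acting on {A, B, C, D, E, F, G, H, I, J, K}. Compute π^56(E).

E

E lies in the 8-cycle (B, G, E, C, J, F, I, D).
Powers repeat with period 8 on this cycle, and 56 mod 8 = 0, so π^56(E) = π^0(E).
So π^56(E) = E.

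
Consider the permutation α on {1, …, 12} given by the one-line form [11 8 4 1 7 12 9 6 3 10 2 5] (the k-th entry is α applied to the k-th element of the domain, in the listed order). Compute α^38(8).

9

Tracing 8 → 6 → … returns to 8 after 11 steps, so 8 lies in an 11-cycle (1, 11, 2, 8, 6, 12, 5, 7, 9, 3, 4).
Powers repeat with period 11 on this cycle, and 38 mod 11 = 5, so α^38(8) = α^5(8).
Advancing 5 steps from 8: 8 → 6 → 12 → 5 → 7 → 9.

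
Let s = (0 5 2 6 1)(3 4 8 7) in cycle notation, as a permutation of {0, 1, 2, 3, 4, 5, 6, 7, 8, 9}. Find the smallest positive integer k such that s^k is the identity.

20

The cycle type of s is (5, 4, 1).
Since disjoint cycles commute, ord(s) = lcm(5, 4) = 20.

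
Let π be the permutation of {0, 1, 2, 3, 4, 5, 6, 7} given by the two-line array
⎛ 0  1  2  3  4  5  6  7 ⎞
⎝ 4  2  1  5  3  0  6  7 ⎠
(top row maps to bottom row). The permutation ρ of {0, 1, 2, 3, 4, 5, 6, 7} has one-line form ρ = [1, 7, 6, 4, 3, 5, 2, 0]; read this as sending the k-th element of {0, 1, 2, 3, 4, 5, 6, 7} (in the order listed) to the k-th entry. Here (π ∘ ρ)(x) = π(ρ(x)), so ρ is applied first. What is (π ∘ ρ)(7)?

First apply ρ: ρ(7) = 0, then π(0) = 4. Thus (π ∘ ρ)(7) = 4.

4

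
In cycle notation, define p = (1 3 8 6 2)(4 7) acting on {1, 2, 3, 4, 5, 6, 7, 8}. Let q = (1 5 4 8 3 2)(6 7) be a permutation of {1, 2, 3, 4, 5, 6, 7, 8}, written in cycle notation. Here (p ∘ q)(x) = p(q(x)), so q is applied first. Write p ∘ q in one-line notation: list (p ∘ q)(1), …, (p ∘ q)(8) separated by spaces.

5 3 1 6 7 4 2 8

Chase each element through q then p: 1 → 5 → 5; 2 → 1 → 3; 3 → 2 → 1; 4 → 8 → 6; 5 → 4 → 7; 6 → 7 → 4; 7 → 6 → 2; 8 → 3 → 8.
So p ∘ q in one-line form is 5 3 1 6 7 4 2 8.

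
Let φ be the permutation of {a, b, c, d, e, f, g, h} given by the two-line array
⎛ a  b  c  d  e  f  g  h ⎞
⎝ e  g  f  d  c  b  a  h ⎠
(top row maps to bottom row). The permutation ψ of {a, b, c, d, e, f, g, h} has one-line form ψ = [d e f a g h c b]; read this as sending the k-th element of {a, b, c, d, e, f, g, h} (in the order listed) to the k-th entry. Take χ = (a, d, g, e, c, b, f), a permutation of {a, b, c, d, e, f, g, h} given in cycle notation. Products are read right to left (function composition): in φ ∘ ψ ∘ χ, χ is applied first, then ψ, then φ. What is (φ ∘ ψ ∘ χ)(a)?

e

(φ ∘ ψ ∘ χ)(a) = φ(ψ(χ(a))). χ(a) = d, then ψ(d) = a, then φ(a) = e, so the result is e.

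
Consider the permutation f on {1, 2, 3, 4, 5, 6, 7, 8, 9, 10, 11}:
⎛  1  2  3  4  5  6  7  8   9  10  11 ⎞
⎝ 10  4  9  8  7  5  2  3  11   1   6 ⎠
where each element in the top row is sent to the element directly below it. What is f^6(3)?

Tracing 3 → 9 → … returns to 3 after 9 steps, so 3 lies in a 9-cycle (2, 4, 8, 3, 9, 11, 6, 5, 7).
Advancing 6 steps from 3: 3 → 9 → 11 → 6 → 5 → 7 → 2.

2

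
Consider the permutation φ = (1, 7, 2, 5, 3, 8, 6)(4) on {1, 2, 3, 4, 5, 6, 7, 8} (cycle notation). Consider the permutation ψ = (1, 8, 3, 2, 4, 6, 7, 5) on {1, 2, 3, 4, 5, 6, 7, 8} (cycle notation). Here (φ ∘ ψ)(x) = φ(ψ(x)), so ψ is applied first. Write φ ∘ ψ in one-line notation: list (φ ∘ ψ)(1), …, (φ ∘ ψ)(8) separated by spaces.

For each element, apply ψ then φ: 1 → 8 → 6; 2 → 4 → 4; 3 → 2 → 5; 4 → 6 → 1; 5 → 1 → 7; 6 → 7 → 2; 7 → 5 → 3; 8 → 3 → 8.
So φ ∘ ψ in one-line form is 6 4 5 1 7 2 3 8.

6 4 5 1 7 2 3 8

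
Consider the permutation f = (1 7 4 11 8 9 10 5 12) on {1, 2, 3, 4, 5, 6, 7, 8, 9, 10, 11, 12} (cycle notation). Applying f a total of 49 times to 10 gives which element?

7

10 lies in the 9-cycle (1 7 4 11 8 9 10 5 12).
On a 9-cycle, f^9 is the identity, so f^49 = f^4 there (49 ≡ 4 mod 9).
Advancing 4 steps from 10: 10 → 5 → 12 → 1 → 7.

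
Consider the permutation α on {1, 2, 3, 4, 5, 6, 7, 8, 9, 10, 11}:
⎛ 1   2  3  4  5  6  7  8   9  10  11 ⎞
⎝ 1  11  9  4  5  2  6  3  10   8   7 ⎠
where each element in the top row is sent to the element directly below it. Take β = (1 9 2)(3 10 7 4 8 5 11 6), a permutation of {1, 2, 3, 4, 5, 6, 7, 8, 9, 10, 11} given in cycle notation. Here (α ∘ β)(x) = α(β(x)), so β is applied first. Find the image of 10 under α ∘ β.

6

First apply β: β(10) = 7, then α(7) = 6. Thus (α ∘ β)(10) = 6.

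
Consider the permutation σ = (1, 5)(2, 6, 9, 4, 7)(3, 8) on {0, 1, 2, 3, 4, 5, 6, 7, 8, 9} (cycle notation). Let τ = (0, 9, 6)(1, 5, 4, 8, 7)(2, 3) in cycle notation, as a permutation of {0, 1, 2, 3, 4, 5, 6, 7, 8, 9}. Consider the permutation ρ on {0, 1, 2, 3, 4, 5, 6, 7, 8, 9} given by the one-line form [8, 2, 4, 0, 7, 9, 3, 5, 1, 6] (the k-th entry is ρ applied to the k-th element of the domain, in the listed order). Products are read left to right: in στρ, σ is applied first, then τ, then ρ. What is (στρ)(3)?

5

Chase 3: σ(3) = 8; τ(8) = 7; ρ(7) = 5. Hence (στρ)(3) = 5.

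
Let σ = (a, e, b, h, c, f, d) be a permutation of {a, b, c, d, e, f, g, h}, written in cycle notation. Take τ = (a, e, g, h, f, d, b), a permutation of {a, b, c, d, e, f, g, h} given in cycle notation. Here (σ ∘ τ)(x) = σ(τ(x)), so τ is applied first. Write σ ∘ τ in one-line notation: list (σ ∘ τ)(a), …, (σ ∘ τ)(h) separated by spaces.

b e f h g a c d

For each element, apply τ then σ: a → e → b; b → a → e; c → c → f; d → b → h; e → g → g; f → d → a; g → h → c; h → f → d.
So σ ∘ τ in one-line form is b e f h g a c d.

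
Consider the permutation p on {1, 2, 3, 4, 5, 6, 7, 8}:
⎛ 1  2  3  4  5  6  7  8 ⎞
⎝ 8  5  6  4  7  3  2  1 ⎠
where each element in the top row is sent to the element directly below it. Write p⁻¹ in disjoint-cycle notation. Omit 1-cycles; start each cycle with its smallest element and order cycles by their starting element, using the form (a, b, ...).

First write p in disjoint cycles: (1, 8)(2, 5, 7)(3, 6).
Reversing each cycle (and rotating so the smallest element leads) gives p⁻¹ = (1, 8)(2, 7, 5)(3, 6).

(1, 8)(2, 7, 5)(3, 6)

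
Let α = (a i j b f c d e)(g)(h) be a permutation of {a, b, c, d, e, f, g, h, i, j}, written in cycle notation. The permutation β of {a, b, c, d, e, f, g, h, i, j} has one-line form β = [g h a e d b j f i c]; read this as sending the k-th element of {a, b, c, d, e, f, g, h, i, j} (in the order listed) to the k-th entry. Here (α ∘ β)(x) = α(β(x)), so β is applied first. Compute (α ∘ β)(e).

e

β(e) = d, then α(d) = e; composing gives (α ∘ β)(e) = e.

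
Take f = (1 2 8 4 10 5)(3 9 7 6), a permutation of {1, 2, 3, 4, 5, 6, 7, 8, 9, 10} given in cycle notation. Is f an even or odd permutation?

even

The cycle lengths are 6, 4.
A cycle of length ℓ contributes ℓ−1 transpositions, so f is a product of 5 + 3 = 8 transpositions — even.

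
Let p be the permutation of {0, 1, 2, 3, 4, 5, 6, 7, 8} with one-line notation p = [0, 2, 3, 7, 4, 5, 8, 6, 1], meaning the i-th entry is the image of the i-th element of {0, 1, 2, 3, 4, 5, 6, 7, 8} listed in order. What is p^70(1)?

6

Tracing 1 → 2 → … returns to 1 after 6 steps, so 1 lies in a 6-cycle (1 2 3 7 6 8).
On a 6-cycle, p^6 is the identity, so p^70 = p^4 there (70 ≡ 4 mod 6).
Advancing 4 steps from 1: 1 → 2 → 3 → 7 → 6.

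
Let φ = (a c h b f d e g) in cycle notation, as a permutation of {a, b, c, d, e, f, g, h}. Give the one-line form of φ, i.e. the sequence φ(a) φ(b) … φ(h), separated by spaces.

Reading each image from the cycles: a↦c, b↦f, c↦h, d↦e, e↦g, f↦d, g↦a, h↦b.
Listing these in domain order gives c f h e g d a b.

c f h e g d a b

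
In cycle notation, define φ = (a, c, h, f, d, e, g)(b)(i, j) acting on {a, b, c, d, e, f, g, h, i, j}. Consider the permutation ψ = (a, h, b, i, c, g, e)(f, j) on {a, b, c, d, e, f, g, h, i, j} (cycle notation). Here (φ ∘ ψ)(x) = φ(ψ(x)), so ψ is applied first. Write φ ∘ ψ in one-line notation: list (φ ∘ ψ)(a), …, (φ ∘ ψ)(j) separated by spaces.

(φ ∘ ψ)(x) = φ(ψ(x)). Computing each image: φ(ψ(a)) = φ(h) = f, φ(ψ(b)) = φ(i) = j, φ(ψ(c)) = φ(g) = a, φ(ψ(d)) = φ(d) = e, φ(ψ(e)) = φ(a) = c, φ(ψ(f)) = φ(j) = i, φ(ψ(g)) = φ(e) = g, φ(ψ(h)) = φ(b) = b, φ(ψ(i)) = φ(c) = h, φ(ψ(j)) = φ(f) = d.
Hence φ ∘ ψ = [f j a e c i g b h d].

f j a e c i g b h d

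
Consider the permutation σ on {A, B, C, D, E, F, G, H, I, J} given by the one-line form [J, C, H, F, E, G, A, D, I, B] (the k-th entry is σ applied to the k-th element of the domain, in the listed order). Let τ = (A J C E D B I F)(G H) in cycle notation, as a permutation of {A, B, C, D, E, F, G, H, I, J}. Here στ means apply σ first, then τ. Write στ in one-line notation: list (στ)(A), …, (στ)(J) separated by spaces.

For each element, apply σ then τ: A → J → C; B → C → E; C → H → G; D → F → A; E → E → D; F → G → H; G → A → J; H → D → B; I → I → F; J → B → I.
So στ in one-line form is C E G A D H J B F I.

C E G A D H J B F I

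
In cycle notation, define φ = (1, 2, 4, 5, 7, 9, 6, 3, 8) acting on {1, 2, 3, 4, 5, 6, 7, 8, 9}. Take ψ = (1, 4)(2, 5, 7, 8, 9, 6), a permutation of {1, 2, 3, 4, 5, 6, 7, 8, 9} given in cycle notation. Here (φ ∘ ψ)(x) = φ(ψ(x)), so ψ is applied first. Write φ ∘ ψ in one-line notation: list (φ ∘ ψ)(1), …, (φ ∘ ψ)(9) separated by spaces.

5 7 8 2 9 4 1 6 3

(φ ∘ ψ)(x) = φ(ψ(x)). Computing each image: φ(ψ(1)) = φ(4) = 5, φ(ψ(2)) = φ(5) = 7, φ(ψ(3)) = φ(3) = 8, φ(ψ(4)) = φ(1) = 2, φ(ψ(5)) = φ(7) = 9, φ(ψ(6)) = φ(2) = 4, φ(ψ(7)) = φ(8) = 1, φ(ψ(8)) = φ(9) = 6, φ(ψ(9)) = φ(6) = 3.
Hence φ ∘ ψ = [5 7 8 2 9 4 1 6 3].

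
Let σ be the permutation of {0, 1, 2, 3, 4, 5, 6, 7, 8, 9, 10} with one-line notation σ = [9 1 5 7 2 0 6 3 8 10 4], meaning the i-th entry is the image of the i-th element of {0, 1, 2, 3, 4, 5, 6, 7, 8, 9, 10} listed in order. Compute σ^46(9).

Tracing 9 → 10 → … returns to 9 after 6 steps, so 9 lies in a 6-cycle (0 9 10 4 2 5).
On a 6-cycle, σ^6 is the identity, so σ^46 = σ^4 there (46 ≡ 4 mod 6).
Advancing 4 steps from 9: 9 → 10 → 4 → 2 → 5.

5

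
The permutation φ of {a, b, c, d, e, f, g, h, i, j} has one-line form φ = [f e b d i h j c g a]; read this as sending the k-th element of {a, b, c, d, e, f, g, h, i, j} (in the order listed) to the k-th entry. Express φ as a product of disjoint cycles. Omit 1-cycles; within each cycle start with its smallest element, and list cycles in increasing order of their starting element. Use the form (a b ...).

(a f h c b e i g j)

Start at a and follow images: a → f → h → c → b → e → i → g → j → a, giving the cycle (a f h c b e i g j).
Repeating from the next unused element and collecting all non-trivial cycles gives (a f h c b e i g j).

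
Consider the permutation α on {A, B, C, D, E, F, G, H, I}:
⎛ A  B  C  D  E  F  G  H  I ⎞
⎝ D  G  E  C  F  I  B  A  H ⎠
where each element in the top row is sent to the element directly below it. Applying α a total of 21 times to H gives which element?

Tracing H → A → … returns to H after 7 steps, so H lies in a 7-cycle (A D C E F I H).
Powers repeat with period 7 on this cycle, and 21 mod 7 = 0, so α^21(H) = α^0(H).
So α^21(H) = H.

H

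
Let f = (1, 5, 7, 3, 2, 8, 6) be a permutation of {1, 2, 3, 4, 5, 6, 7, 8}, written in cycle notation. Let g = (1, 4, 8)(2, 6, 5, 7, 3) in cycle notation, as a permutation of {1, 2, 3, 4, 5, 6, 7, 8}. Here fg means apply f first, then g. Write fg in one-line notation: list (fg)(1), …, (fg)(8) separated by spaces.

(fg)(x) = g(f(x)). Computing each image: g(f(1)) = g(5) = 7, g(f(2)) = g(8) = 1, g(f(3)) = g(2) = 6, g(f(4)) = g(4) = 8, g(f(5)) = g(7) = 3, g(f(6)) = g(1) = 4, g(f(7)) = g(3) = 2, g(f(8)) = g(6) = 5.
Hence fg = [7 1 6 8 3 4 2 5].

7 1 6 8 3 4 2 5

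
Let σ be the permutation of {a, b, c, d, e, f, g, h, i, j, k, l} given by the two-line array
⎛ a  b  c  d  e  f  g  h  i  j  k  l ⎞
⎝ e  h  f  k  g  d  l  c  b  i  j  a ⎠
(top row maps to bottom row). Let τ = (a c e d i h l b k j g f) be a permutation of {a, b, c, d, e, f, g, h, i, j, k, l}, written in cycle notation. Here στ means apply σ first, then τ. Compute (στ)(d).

j

(στ)(d) = τ(σ(d)). σ(d) = k, then τ(k) = j. So (στ)(d) = j.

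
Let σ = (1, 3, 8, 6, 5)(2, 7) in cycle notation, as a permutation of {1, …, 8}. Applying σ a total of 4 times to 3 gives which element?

1

3 lies in the 5-cycle (1, 3, 8, 6, 5).
Stepping 4 places around the cycle: 3 → 8 → 6 → 5 → 1.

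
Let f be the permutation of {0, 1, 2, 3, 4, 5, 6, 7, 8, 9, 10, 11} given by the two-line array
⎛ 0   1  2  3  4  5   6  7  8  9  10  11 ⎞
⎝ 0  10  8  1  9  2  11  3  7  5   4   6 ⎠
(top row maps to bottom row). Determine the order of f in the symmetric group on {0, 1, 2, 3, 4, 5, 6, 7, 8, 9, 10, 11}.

18

Writing f as disjoint cycles, the cycle lengths are 9, 2, 1.
The order is lcm(9, 2) = 18.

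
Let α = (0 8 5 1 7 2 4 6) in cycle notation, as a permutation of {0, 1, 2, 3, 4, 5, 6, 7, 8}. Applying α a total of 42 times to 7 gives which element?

4

7 lies in the 8-cycle (0 8 5 1 7 2 4 6).
Since the cycle has length 8, α^42 acts on it the same as α^2 (42 mod 8 = 2).
Stepping 2 places around the cycle: 7 → 2 → 4.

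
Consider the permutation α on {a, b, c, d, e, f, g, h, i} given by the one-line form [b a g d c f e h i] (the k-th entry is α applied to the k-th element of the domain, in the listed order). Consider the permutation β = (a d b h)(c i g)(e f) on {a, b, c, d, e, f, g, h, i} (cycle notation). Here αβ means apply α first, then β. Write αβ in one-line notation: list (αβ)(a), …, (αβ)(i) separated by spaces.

Chase each element through α then β: a → b → h; b → a → d; c → g → c; d → d → b; e → c → i; f → f → e; g → e → f; h → h → a; i → i → g.
Collecting the images, αβ = [h d c b i e f a g].

h d c b i e f a g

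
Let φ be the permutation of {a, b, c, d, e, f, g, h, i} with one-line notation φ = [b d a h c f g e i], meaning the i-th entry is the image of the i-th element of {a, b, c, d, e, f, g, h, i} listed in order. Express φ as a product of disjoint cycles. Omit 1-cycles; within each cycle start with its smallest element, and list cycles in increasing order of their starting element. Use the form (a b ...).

From a: a → b → d → h → e → c → a, closing the cycle (a b d h e c).
Continuing from each remaining unvisited element yields (a b d h e c).

(a b d h e c)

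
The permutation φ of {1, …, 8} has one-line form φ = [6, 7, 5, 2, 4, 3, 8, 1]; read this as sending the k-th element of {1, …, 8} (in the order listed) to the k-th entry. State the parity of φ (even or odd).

In disjoint-cycle form the cycle lengths are 8.
A cycle is odd iff its length is even; φ has 1 even-length cycle, so sgn(φ) = (−1)^1 and φ is odd.

odd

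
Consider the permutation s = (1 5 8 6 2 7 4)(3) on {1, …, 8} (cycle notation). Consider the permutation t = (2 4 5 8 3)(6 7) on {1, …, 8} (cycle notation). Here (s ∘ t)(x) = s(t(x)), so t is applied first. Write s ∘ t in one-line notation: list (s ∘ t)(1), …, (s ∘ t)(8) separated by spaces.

(s ∘ t)(x) = s(t(x)). Computing each image: s(t(1)) = s(1) = 5, s(t(2)) = s(4) = 1, s(t(3)) = s(2) = 7, s(t(4)) = s(5) = 8, s(t(5)) = s(8) = 6, s(t(6)) = s(7) = 4, s(t(7)) = s(6) = 2, s(t(8)) = s(3) = 3.
Hence s ∘ t = [5 1 7 8 6 4 2 3].

5 1 7 8 6 4 2 3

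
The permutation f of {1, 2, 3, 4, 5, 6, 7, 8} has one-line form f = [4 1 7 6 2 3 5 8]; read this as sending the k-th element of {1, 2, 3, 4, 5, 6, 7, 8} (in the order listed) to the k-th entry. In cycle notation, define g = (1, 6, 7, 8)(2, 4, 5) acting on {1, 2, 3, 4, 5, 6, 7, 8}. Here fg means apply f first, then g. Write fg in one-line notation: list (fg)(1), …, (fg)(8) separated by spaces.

(fg)(x) = g(f(x)). Computing each image: g(f(1)) = g(4) = 5, g(f(2)) = g(1) = 6, g(f(3)) = g(7) = 8, g(f(4)) = g(6) = 7, g(f(5)) = g(2) = 4, g(f(6)) = g(3) = 3, g(f(7)) = g(5) = 2, g(f(8)) = g(8) = 1.
Hence fg = [5 6 8 7 4 3 2 1].

5 6 8 7 4 3 2 1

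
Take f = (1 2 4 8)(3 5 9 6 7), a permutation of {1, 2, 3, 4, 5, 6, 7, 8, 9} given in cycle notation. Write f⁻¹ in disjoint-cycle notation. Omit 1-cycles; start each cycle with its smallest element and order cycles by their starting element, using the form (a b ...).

(1 8 4 2)(3 7 6 9 5)

Inverting a permutation written in cycle notation just reverses the order within every cycle.
Reversing each cycle of f and rotating so the smallest element leads gives (1 8 4 2)(3 7 6 9 5).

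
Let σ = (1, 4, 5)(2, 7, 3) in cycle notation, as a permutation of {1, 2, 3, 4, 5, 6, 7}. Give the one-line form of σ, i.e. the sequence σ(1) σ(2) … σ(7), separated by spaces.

4 7 2 5 1 6 3

Each element maps to the next entry in its cycle (wrapping to the front): 1↦4, 2↦7, 3↦2, 4↦5, 5↦1, 6↦6, 7↦3.
Listing these in domain order gives 4 7 2 5 1 6 3.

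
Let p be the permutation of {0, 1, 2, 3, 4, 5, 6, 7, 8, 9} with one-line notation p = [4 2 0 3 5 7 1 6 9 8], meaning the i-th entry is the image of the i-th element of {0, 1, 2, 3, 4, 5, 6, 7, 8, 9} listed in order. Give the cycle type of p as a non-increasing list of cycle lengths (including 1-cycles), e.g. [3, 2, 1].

The disjoint cycles are (0 4 5 7 6 1 2)(3)(8 9), with lengths 7, 2, 1 in non-increasing order.

[7, 2, 1]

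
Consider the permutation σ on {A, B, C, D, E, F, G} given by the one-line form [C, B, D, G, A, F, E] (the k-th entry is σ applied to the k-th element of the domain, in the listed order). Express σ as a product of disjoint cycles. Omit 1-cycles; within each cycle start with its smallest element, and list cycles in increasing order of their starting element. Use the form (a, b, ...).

(A, C, D, G, E)

From A: A → C → D → G → E → A, closing the cycle (A, C, D, G, E).
Repeating from the next unused element and collecting all non-trivial cycles gives (A, C, D, G, E).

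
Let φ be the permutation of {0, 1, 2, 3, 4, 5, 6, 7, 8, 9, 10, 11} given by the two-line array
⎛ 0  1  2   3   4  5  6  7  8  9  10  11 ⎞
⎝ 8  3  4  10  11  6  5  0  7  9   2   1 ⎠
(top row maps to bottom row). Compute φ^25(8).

Tracing 8 → 7 → … returns to 8 after 3 steps, so 8 lies in a 3-cycle (0 8 7).
Since the cycle has length 3, φ^25 acts on it the same as φ^1 (25 mod 3 = 1).
Stepping 1 place around the cycle: 8 → 7.

7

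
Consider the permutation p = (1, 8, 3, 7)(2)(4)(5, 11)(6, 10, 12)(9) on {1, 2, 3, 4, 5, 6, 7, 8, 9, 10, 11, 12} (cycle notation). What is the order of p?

The cycle type of p is (4, 3, 2, 1, 1, 1).
Since disjoint cycles commute, ord(p) = lcm(4, 3, 2) = 12.

12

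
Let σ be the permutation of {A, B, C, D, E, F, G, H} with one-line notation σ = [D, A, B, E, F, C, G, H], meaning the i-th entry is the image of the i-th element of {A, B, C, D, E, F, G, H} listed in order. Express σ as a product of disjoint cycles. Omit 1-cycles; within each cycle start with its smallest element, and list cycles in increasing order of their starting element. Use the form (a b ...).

(A D E F C B)

From A: A → D → E → F → C → B → A, closing the cycle (A D E F C B).
Repeating from the next unused element and collecting all non-trivial cycles gives (A D E F C B).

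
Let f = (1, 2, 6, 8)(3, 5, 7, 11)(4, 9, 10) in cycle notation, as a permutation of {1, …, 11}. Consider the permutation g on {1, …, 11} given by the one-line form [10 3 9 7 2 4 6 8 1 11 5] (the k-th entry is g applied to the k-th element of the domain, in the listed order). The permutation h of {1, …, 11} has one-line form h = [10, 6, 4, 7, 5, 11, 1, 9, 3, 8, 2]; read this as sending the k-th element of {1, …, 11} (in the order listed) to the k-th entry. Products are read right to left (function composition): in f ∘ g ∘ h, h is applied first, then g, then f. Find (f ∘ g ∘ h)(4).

(f ∘ g ∘ h)(4) = f(g(h(4))). h(4) = 7, then g(7) = 6, then f(6) = 8, so the result is 8.

8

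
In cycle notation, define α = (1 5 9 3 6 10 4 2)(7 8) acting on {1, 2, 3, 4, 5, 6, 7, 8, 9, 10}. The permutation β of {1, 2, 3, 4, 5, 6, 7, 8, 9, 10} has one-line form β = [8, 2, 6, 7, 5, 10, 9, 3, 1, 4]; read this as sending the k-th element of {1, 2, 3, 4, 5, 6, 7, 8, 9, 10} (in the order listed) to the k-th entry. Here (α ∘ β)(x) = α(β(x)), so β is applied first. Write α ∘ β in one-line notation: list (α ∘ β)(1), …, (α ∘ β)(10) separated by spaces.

7 1 10 8 9 4 3 6 5 2

Chase each element through β then α: 1 → 8 → 7; 2 → 2 → 1; 3 → 6 → 10; 4 → 7 → 8; 5 → 5 → 9; 6 → 10 → 4; 7 → 9 → 3; 8 → 3 → 6; 9 → 1 → 5; 10 → 4 → 2.
Collecting the images, α ∘ β = [7 1 10 8 9 4 3 6 5 2].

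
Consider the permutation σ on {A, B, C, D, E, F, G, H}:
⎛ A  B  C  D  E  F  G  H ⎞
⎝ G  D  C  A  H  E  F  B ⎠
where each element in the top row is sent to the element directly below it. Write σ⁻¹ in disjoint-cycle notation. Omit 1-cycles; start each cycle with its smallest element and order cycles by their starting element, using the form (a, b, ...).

(A, D, B, H, E, F, G)

First write σ in disjoint cycles: (A, G, F, E, H, B, D).
The inverse reverses every cycle; in canonical form, σ⁻¹ = (A, D, B, H, E, F, G).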